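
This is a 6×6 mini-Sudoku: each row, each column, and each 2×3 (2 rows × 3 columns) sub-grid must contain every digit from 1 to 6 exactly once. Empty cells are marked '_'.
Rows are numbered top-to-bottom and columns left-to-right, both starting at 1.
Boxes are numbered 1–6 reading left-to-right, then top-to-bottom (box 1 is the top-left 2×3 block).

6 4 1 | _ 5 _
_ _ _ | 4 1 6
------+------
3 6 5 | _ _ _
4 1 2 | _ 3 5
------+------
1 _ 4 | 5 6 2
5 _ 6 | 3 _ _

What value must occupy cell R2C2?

5

Cell R2C2 itself could take any of {2, 3, 5} by direct elimination.
Consider where 5 can go in row 2.
R2C1 is out (column 1 already has a 5).
R2C3 is out (column 3 already has a 5).
So the only cell in row 2 that can hold 5 is R2C2.
Therefore R2C2 = 5.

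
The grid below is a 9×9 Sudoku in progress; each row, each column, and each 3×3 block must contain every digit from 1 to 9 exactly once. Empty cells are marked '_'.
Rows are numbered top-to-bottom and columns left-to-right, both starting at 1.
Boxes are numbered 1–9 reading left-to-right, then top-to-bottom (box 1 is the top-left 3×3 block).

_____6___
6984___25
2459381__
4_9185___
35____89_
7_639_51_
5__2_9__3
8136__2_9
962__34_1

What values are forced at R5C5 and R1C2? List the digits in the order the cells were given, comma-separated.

For R5C5:
  Consider where 6 can go in box 5.
  R5C4 is out (column 4 already has a 6).
  R5C6 is out (column 6 already has a 6).
  R6C6 is out (row 6 already has a 6).
  So the only cell in box 5 that can hold 6 is R5C5.
  So R5C5 = 6.
For R1C2:
  Consider where 3 can go in column 2.
  R4C2 is out (box 4 already has a 3).
  R6C2 is out (row 6 already has a 3).
  R7C2 is out (row 7 already has a 3).
  So the only cell in column 2 that can hold 3 is R1C2.
  So R1C2 = 3.

6,3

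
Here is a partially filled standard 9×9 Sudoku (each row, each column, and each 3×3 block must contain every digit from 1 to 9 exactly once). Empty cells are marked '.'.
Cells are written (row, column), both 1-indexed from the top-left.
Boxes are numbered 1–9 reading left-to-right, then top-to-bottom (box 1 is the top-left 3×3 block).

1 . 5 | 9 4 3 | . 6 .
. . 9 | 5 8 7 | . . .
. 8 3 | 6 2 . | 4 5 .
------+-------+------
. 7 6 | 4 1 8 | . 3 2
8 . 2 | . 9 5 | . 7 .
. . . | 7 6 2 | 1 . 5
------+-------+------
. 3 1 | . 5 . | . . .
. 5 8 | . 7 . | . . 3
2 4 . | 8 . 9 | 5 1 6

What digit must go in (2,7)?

3

Cell (2,7) itself could take any of {2, 3} by direct elimination.
Consider where 3 can go in column 7.
(1,7) is out (row 1 already has a 3).
(4,7) is out (row 4 already has a 3).
(5,7) is out (box 6 already has a 3).
(7,7) is out (row 7 already has a 3).
(8,7) is out (row 8 already has a 3).
So the only cell in column 7 that can hold 3 is (2,7).
Therefore (2,7) = 3.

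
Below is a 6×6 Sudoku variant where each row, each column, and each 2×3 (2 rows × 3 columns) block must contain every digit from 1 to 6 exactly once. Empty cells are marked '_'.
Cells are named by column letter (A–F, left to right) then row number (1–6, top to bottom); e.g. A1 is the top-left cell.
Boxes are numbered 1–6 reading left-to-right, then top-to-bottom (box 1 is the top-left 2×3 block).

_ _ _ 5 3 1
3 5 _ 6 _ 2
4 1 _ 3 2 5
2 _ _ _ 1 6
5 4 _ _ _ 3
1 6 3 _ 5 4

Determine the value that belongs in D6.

2

Row 6 already contains {1, 3, 4, 5, 6}.
Column D already contains {3, 5, 6}.
Its 2×3 block (box 6) already contains {3, 4, 5}.
The only value from 1–6 not eliminated is 2, so D6 = 2.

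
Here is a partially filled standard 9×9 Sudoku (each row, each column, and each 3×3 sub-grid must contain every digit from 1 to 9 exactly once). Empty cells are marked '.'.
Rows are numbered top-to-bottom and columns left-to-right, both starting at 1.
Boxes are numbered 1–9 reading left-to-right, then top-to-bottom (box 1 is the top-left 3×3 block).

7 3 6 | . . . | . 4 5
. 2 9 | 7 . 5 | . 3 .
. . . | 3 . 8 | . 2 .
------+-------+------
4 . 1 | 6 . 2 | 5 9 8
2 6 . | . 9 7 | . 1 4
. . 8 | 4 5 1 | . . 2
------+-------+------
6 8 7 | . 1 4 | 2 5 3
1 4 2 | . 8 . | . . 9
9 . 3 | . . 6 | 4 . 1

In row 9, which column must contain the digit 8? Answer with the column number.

8

Consider where 8 can go in row 9.
r9c2 is out (column 2 already has a 8).
r9c4 is out (box 8 already has a 8).
r9c5 is out (column 5 already has a 8).
So the only cell in row 9 that can hold 8 is r9c8.
That is column 8.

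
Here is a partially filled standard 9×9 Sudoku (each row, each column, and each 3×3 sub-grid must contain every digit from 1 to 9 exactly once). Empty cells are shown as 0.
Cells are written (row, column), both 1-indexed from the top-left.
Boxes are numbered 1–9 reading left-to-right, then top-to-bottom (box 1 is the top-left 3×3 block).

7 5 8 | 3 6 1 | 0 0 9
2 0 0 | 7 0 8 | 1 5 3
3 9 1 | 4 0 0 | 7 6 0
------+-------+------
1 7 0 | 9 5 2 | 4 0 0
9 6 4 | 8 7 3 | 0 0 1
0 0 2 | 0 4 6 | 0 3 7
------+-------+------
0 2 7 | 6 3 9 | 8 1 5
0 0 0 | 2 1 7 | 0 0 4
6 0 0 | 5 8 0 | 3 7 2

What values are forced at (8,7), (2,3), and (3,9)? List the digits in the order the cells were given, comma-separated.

6,6,8

For (8,7):
  Consider where 6 can go in row 8.
  (8,1) is out (column 1 already has a 6).
  (8,2) is out (column 2 already has a 6).
  (8,3) is out (box 7 already has a 6).
  (8,8) is out (column 8 already has a 6).
  So the only cell in row 8 that can hold 6 is (8,7).
  So (8,7) = 6.
For (2,3):
  Row 2 already contains {1, 2, 3, 5, 7, 8}.
  Column 3 already contains {1, 2, 4, 7, 8}.
  Its 3×3 block (box 1) already contains {1, 2, 3, 5, 7, 8, 9}.
  The only value from 1–9 not eliminated is 6, so (2,3) = 6.
For (3,9):
  Row 3 already contains {1, 3, 4, 6, 7, 9}.
  Column 9 already contains {1, 2, 3, 4, 5, 7, 9}.
  Its 3×3 block (box 3) already contains {1, 3, 5, 6, 7, 9}.
  The only value from 1–9 not eliminated is 8, so (3,9) = 8.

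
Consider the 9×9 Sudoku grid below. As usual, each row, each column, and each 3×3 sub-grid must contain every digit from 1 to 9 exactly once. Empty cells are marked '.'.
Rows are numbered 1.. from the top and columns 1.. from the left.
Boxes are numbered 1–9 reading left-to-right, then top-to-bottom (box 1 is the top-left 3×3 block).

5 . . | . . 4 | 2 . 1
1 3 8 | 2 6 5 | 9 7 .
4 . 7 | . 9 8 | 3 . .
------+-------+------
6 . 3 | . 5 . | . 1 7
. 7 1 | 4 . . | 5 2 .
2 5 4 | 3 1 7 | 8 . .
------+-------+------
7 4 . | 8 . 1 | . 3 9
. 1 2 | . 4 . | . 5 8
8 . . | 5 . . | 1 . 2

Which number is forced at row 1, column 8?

Cell row 1, column 8 itself could take any of {6, 8} by direct elimination.
Consider where 8 can go in box 3.
row 2, column 9 is out (row 2 already has a 8).
row 3, column 8 is out (row 3 already has a 8).
row 3, column 9 is out (row 3 already has a 8).
So the only cell in box 3 that can hold 8 is row 1, column 8.
Therefore row 1, column 8 = 8.

8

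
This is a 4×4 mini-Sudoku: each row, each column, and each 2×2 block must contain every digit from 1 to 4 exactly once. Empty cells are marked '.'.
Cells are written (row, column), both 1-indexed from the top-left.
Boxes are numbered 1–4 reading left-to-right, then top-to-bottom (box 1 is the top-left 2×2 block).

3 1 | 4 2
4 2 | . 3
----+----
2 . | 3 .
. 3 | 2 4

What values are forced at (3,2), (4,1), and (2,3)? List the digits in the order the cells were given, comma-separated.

For (3,2):
  Row 3 already contains {2, 3}.
  Column 2 already contains {1, 2, 3}.
  Its 2×2 block (box 3) already contains {2, 3}.
  The only value from 1–4 not eliminated is 4, so (3,2) = 4.
For (4,1):
  Row 4 already contains {2, 3, 4}.
  Column 1 already contains {2, 3, 4}.
  Its 2×2 block (box 3) already contains {2, 3}.
  The only value from 1–4 not eliminated is 1, so (4,1) = 1.
For (2,3):
  Row 2 already contains {2, 3, 4}.
  Column 3 already contains {2, 3, 4}.
  Its 2×2 block (box 2) already contains {2, 3, 4}.
  The only value from 1–4 not eliminated is 1, so (2,3) = 1.

4,1,1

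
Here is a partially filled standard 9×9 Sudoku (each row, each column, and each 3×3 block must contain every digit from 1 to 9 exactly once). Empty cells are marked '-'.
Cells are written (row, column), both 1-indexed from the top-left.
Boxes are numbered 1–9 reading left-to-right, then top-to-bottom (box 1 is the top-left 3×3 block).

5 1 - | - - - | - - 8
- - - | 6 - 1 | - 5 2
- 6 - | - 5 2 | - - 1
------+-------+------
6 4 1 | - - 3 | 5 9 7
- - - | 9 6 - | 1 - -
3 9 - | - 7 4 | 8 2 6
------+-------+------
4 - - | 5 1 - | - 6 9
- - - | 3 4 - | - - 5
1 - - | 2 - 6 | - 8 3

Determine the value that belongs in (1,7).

Cell (1,7) itself could take any of {3, 4, 6, 7, 9} by direct elimination.
Consider where 6 can go in row 1.
(1,3) is out (box 1 already has a 6).
(1,4) is out (column 4 already has a 6).
(1,5) is out (column 5 already has a 6).
(1,6) is out (column 6 already has a 6).
(1,8) is out (column 8 already has a 6).
So the only cell in row 1 that can hold 6 is (1,7).
Therefore (1,7) = 6.

6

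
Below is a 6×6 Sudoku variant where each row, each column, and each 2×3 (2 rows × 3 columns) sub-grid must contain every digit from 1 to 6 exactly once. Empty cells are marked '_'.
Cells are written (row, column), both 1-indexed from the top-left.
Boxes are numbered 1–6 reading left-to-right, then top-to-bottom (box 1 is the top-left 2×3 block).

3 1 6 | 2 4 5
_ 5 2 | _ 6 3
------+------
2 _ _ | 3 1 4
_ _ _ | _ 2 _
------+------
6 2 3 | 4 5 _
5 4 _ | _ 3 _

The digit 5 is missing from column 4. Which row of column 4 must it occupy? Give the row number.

4

Consider where 5 can go in column 4.
(2,4) is out (row 2 already has a 5).
(6,4) is out (row 6 already has a 5).
So the only cell in column 4 that can hold 5 is (4,4).
That is row 4.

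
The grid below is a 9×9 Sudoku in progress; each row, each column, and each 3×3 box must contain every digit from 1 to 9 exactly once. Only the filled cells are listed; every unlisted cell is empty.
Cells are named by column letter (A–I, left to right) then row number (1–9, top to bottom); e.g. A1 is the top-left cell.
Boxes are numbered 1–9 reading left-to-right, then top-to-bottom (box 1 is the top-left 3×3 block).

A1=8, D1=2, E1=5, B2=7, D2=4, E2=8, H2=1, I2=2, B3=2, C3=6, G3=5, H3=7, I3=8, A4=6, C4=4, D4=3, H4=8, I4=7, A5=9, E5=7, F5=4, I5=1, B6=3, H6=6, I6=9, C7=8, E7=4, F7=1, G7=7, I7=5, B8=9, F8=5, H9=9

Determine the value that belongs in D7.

9

Cell D7 itself could take any of {6, 9} by direct elimination.
Consider where 9 can go in row 7.
A7 is out (column A already has a 9).
B7 is out (column B already has a 9).
H7 is out (column H already has a 9).
So the only cell in row 7 that can hold 9 is D7.
Therefore D7 = 9.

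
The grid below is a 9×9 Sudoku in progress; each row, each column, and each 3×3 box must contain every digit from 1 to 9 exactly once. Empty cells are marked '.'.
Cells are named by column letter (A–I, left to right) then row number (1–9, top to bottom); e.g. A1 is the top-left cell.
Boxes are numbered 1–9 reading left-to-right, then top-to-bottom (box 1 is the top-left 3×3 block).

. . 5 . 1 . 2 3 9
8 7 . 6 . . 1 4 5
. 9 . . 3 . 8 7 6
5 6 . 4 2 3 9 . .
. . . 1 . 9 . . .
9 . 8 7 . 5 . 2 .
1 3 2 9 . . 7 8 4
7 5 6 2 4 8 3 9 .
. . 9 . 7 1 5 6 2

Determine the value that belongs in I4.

Cell I4 itself could take any of {1, 7, 8} by direct elimination.
Consider where 8 can go in row 4.
C4 is out (column C already has a 8).
H4 is out (column H already has a 8).
So the only cell in row 4 that can hold 8 is I4.
Therefore I4 = 8.

8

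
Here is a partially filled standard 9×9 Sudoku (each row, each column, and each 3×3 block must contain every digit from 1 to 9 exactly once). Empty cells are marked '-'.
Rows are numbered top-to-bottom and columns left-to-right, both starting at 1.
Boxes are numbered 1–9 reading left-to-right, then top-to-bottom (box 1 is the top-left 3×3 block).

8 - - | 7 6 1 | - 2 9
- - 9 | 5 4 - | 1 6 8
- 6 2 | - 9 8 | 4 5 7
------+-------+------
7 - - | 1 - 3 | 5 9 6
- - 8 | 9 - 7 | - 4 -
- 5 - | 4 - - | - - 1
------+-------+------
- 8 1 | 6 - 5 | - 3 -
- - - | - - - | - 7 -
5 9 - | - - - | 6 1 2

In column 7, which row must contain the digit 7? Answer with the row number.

Consider where 7 can go in column 7.
r1c7 is out (row 1 already has a 7).
r5c7 is out (row 5 already has a 7).
r7c7 is out (box 9 already has a 7).
r8c7 is out (row 8 already has a 7).
So the only cell in column 7 that can hold 7 is r6c7.
That is row 6.

6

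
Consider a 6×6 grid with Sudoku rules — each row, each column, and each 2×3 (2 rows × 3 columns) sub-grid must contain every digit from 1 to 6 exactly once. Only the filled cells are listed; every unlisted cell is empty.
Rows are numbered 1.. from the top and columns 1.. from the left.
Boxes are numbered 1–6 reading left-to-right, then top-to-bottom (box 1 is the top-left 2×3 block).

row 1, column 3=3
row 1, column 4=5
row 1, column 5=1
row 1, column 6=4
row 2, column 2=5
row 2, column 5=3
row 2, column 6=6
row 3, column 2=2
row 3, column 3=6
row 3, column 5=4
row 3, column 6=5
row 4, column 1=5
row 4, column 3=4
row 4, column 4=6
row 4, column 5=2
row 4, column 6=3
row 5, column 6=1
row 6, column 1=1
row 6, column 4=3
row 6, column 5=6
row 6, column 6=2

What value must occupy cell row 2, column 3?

Cell row 2, column 3 itself could take any of {1, 2} by direct elimination.
Consider where 1 can go in row 2.
row 2, column 1 is out (column 1 already has a 1).
row 2, column 4 is out (box 2 already has a 1).
So the only cell in row 2 that can hold 1 is row 2, column 3.
Therefore row 2, column 3 = 1.

1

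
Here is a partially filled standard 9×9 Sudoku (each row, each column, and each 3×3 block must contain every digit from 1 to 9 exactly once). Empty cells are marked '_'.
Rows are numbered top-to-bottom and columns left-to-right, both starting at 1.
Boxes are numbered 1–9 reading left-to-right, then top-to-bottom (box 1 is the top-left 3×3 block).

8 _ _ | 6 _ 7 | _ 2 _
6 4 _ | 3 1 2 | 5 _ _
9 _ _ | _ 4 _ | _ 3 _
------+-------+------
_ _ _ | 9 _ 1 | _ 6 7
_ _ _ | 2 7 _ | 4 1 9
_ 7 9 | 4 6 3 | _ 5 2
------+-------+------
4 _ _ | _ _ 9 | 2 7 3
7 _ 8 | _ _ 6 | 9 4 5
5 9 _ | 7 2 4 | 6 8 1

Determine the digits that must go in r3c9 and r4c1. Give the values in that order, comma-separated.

6,2

For r3c9:
  Consider where 6 can go in column 9.
  r1c9 is out (row 1 already has a 6).
  r2c9 is out (row 2 already has a 6).
  So the only cell in column 9 that can hold 6 is r3c9.
  So r3c9 = 6.
For r4c1:
  Consider where 2 can go in column 1.
  r5c1 is out (row 5 already has a 2).
  r6c1 is out (row 6 already has a 2).
  So the only cell in column 1 that can hold 2 is r4c1.
  So r4c1 = 2.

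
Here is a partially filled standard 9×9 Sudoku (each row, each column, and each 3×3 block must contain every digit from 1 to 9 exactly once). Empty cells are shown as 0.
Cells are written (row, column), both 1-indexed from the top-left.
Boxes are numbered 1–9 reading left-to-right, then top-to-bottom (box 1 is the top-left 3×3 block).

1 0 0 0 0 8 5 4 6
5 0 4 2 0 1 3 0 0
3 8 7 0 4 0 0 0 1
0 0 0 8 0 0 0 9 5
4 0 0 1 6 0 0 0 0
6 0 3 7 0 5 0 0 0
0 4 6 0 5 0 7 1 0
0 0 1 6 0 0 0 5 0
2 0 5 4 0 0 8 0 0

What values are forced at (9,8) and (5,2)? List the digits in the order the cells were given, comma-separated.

6,5

For (9,8):
  Consider where 6 can go in box 9.
  (7,9) is out (row 7 already has a 6).
  (8,7) is out (row 8 already has a 6).
  (8,9) is out (row 8 already has a 6).
  (9,9) is out (column 9 already has a 6).
  So the only cell in box 9 that can hold 6 is (9,8).
  So (9,8) = 6.
For (5,2):
  Consider where 5 can go in column 2.
  (1,2) is out (row 1 already has a 5). (2,2) is out (row 2 already has a 5). (4,2) is out (row 4 already has a 5). (6,2) is out (row 6 already has a 5). The remaining empty cells in column 2 are similarly blocked.
  So the only cell in column 2 that can hold 5 is (5,2).
  So (5,2) = 5.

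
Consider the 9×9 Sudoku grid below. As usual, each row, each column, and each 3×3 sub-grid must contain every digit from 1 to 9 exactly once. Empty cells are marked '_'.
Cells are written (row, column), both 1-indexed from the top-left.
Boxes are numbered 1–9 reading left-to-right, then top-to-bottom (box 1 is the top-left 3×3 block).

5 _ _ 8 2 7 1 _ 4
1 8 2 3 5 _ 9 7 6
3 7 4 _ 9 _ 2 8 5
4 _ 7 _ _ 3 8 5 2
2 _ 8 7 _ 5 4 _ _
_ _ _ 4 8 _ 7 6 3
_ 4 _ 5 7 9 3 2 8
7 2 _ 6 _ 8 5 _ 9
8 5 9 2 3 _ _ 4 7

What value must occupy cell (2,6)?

4

Row 2 already contains {1, 2, 3, 5, 6, 7, 8, 9}.
Column 6 already contains {3, 5, 7, 8, 9}.
Its 3×3 block (box 2) already contains {2, 3, 5, 7, 8, 9}.
The only value from 1–9 not eliminated is 4, so (2,6) = 4.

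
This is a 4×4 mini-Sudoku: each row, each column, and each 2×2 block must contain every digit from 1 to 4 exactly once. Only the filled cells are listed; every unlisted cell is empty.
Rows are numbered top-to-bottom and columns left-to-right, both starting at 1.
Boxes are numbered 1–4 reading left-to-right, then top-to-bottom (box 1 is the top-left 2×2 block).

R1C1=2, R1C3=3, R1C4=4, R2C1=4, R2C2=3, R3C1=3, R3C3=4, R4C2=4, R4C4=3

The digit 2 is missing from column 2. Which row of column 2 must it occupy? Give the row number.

Consider where 2 can go in column 2.
R1C2 is out (row 1 already has a 2).
So the only cell in column 2 that can hold 2 is R3C2.
That is row 3.

3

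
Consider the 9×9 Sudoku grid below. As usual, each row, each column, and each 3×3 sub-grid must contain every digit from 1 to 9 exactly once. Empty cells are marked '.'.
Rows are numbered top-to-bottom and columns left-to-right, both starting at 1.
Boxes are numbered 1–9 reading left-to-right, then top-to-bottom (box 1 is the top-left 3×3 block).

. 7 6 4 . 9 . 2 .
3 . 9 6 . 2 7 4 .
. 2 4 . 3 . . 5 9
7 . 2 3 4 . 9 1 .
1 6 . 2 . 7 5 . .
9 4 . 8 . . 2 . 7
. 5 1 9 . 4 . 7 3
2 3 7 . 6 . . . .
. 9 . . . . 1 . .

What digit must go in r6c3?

Cell r6c3 itself could take any of {3, 5} by direct elimination.
Consider where 5 can go in box 4.
r4c2 is out (column 2 already has a 5).
r5c3 is out (row 5 already has a 5).
So the only cell in box 4 that can hold 5 is r6c3.
Therefore r6c3 = 5.

5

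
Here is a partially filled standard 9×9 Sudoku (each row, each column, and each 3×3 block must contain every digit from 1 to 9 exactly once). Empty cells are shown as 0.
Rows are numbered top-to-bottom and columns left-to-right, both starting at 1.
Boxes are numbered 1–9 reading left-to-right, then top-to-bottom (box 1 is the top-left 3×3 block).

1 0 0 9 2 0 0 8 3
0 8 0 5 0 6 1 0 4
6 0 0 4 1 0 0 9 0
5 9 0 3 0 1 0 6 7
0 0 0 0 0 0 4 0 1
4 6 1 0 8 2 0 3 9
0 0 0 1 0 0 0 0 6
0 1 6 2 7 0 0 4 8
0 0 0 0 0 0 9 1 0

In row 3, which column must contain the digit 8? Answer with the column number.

Consider where 8 can go in row 3.
R3C2 is out (column 2 already has a 8).
R3C3 is out (box 1 already has a 8).
R3C7 is out (box 3 already has a 8).
R3C9 is out (column 9 already has a 8).
So the only cell in row 3 that can hold 8 is R3C6.
That is column 6.

6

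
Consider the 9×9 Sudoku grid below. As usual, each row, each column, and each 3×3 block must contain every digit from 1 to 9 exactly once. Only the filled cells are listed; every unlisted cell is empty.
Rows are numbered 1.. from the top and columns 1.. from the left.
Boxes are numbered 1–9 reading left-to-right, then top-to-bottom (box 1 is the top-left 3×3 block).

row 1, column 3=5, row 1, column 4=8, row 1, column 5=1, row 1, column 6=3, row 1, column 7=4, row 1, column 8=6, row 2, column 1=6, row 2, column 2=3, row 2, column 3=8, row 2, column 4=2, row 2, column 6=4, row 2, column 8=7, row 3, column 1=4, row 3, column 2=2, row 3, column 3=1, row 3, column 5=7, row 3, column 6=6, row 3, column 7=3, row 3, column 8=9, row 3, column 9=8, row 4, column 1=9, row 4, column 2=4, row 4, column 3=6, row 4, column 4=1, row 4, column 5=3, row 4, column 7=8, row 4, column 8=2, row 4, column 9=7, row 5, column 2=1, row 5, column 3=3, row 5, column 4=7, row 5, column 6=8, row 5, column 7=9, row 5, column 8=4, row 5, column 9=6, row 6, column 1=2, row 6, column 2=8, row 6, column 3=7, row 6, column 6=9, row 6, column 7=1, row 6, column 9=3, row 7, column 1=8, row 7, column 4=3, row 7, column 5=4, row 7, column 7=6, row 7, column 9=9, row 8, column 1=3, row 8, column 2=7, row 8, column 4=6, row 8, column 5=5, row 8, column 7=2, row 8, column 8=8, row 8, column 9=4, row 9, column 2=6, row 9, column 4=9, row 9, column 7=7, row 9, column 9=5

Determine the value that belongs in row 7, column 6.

7

Cell row 7, column 6 itself could take any of {1, 2, 7} by direct elimination.
Consider where 7 can go in column 6.
row 4, column 6 is out (row 4 already has a 7).
row 8, column 6 is out (row 8 already has a 7).
row 9, column 6 is out (row 9 already has a 7).
So the only cell in column 6 that can hold 7 is row 7, column 6.
Therefore row 7, column 6 = 7.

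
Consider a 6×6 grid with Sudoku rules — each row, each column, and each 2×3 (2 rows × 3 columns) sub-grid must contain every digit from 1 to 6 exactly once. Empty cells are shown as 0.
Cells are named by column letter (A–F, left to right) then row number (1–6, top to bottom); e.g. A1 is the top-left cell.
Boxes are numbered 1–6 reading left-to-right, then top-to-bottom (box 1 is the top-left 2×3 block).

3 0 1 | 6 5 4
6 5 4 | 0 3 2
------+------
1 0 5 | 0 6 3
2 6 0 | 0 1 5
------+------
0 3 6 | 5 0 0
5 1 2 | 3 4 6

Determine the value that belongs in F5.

Row 5 already contains {3, 5, 6}.
Column F already contains {2, 3, 4, 5, 6}.
Its 2×3 block (box 6) already contains {3, 4, 5, 6}.
The only value from 1–6 not eliminated is 1, so F5 = 1.

1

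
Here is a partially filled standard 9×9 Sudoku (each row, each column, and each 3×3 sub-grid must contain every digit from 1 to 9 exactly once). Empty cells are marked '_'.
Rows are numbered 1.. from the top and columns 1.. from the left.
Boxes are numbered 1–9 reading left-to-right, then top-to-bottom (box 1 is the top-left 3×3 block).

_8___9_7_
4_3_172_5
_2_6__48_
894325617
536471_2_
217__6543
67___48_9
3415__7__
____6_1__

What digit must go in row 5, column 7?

Row 5 already contains {1, 2, 3, 4, 5, 6, 7}.
Column 7 already contains {1, 2, 4, 5, 6, 7, 8}.
Its 3×3 block (box 6) already contains {1, 2, 3, 4, 5, 6, 7}.
The only value from 1–9 not eliminated is 9, so row 5, column 7 = 9.

9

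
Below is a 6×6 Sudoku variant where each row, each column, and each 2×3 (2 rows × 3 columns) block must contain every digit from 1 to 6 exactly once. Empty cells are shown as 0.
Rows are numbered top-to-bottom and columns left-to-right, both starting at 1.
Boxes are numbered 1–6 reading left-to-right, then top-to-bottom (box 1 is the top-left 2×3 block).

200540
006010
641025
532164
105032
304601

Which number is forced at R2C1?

4

Row 2 already contains {1, 6}.
Column 1 already contains {1, 2, 3, 5, 6}.
Its 2×3 block (box 1) already contains {2, 6}.
The only value from 1–6 not eliminated is 4, so R2C1 = 4.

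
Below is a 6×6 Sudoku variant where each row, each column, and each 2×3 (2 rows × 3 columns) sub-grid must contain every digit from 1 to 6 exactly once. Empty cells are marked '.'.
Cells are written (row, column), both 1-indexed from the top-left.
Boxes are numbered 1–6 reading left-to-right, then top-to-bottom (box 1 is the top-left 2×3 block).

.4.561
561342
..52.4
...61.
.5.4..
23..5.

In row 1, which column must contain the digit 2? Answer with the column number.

Consider where 2 can go in row 1.
(1,1) is out (column 1 already has a 2).
So the only cell in row 1 that can hold 2 is (1,3).
That is column 3.

3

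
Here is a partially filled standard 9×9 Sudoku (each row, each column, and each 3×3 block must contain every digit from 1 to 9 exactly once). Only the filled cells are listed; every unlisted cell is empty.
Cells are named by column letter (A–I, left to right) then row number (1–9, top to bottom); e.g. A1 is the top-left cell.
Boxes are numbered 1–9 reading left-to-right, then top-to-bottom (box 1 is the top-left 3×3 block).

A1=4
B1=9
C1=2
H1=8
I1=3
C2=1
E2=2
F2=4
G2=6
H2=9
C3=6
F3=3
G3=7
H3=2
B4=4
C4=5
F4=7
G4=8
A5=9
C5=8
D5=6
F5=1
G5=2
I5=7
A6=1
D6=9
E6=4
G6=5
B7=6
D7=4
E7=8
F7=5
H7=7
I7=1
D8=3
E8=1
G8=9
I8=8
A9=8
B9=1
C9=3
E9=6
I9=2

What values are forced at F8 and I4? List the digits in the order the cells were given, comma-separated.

2,9

For F8:
  Row 8 already contains {1, 3, 8, 9}.
  Column F already contains {1, 3, 4, 5, 7}.
  Its 3×3 block (box 8) already contains {1, 3, 4, 5, 6, 8}.
  The only value from 1–9 not eliminated is 2, so F8 = 2.
For I4:
  Consider where 9 can go in box 6.
  H4 is out (column H already has a 9).
  H5 is out (row 5 already has a 9).
  H6 is out (row 6 already has a 9).
  I6 is out (row 6 already has a 9).
  So the only cell in box 6 that can hold 9 is I4.
  So I4 = 9.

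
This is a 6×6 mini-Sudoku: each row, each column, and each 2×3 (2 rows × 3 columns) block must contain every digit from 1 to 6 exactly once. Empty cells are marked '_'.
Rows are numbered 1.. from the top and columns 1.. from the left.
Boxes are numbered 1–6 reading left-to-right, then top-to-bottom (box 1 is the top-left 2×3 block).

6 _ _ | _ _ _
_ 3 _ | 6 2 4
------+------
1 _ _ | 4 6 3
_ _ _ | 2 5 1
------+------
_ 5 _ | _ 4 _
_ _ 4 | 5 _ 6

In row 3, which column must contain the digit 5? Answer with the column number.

3

Consider where 5 can go in row 3.
row 3, column 2 is out (column 2 already has a 5).
So the only cell in row 3 that can hold 5 is row 3, column 3.
That is column 3.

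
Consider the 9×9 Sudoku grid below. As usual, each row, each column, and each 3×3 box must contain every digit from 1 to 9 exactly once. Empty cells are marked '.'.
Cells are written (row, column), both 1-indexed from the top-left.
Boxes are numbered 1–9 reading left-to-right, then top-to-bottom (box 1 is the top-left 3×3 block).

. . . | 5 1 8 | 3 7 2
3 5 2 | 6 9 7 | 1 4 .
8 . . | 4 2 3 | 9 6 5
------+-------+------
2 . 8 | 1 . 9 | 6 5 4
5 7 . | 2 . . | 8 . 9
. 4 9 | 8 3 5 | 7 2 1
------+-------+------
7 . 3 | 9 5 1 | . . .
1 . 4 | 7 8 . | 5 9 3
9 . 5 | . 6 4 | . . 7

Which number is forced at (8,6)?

Row 8 already contains {1, 3, 4, 5, 7, 8, 9}.
Column 6 already contains {1, 3, 4, 5, 7, 8, 9}.
Its 3×3 block (box 8) already contains {1, 4, 5, 6, 7, 8, 9}.
The only value from 1–9 not eliminated is 2, so (8,6) = 2.

2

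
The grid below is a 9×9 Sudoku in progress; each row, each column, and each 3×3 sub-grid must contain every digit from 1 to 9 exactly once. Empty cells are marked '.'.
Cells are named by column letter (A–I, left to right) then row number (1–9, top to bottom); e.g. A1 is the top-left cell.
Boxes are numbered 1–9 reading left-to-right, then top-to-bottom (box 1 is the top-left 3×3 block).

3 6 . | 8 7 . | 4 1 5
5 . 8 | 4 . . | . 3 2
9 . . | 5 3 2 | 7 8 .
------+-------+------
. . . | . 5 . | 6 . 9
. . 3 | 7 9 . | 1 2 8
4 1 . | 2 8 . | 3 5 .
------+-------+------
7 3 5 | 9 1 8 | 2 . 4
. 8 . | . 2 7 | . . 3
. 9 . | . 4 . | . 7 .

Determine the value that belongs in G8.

5

Cell G8 itself could take any of {5, 9} by direct elimination.
Consider where 5 can go in row 8.
A8 is out (column A already has a 5).
C8 is out (column C already has a 5).
D8 is out (column D already has a 5).
H8 is out (column H already has a 5).
So the only cell in row 8 that can hold 5 is G8.
Therefore G8 = 5.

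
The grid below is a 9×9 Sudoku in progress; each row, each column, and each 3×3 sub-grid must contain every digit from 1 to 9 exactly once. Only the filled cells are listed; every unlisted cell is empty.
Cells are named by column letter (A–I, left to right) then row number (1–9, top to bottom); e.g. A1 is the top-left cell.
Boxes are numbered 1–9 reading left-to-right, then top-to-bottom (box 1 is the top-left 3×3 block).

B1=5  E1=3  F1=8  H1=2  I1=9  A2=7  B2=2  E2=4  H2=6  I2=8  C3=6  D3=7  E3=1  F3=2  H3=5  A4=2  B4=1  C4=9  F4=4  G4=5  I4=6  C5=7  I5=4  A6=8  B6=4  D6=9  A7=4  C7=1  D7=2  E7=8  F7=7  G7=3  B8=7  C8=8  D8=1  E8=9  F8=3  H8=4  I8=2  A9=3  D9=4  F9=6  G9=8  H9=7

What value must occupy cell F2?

Cell F2 itself could take any of {5, 9} by direct elimination.
Consider where 9 can go in row 2.
C2 is out (column C already has a 9).
D2 is out (column D already has a 9).
G2 is out (box 3 already has a 9).
So the only cell in row 2 that can hold 9 is F2.
Therefore F2 = 9.

9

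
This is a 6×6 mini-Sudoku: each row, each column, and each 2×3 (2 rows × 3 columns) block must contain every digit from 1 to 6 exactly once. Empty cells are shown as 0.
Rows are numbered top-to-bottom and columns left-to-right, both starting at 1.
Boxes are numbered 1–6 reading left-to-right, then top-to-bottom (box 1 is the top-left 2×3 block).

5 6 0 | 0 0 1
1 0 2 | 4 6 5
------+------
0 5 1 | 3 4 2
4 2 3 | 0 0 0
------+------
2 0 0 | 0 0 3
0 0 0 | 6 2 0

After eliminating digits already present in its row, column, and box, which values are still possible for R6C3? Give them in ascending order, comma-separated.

Row 6 already contains {2, 6}.
Column 3 already contains {1, 2, 3}.
Its 2×3 block (box 5) already contains {2}.
Removing those from 1–6 leaves {4, 5} as the candidates for R6C3.

4,5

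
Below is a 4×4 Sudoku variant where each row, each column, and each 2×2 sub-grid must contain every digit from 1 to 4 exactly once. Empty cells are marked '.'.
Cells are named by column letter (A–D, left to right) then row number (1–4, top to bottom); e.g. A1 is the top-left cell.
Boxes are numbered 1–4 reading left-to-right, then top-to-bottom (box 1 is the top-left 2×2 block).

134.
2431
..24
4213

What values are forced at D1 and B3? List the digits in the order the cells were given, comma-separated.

2,1

For D1:
  Row 1 already contains {1, 3, 4}.
  Column D already contains {1, 3, 4}.
  Its 2×2 block (box 2) already contains {1, 3, 4}.
  The only value from 1–4 not eliminated is 2, so D1 = 2.
For B3:
  Row 3 already contains {2, 4}.
  Column B already contains {2, 3, 4}.
  Its 2×2 block (box 3) already contains {2, 4}.
  The only value from 1–4 not eliminated is 1, so B3 = 1.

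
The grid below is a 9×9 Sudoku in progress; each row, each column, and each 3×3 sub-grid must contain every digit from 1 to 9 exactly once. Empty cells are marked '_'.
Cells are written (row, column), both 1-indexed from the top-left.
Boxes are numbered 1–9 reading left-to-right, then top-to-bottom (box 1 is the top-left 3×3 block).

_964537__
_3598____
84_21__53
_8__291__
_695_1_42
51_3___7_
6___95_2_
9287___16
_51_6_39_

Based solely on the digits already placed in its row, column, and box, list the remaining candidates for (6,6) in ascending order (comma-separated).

4,6,8

Row 6 already contains {1, 3, 5, 7}.
Column 6 already contains {1, 3, 5, 9}.
Its 3×3 block (box 5) already contains {1, 2, 3, 5, 9}.
Removing those from 1–9 leaves {4, 6, 8} as the candidates for (6,6).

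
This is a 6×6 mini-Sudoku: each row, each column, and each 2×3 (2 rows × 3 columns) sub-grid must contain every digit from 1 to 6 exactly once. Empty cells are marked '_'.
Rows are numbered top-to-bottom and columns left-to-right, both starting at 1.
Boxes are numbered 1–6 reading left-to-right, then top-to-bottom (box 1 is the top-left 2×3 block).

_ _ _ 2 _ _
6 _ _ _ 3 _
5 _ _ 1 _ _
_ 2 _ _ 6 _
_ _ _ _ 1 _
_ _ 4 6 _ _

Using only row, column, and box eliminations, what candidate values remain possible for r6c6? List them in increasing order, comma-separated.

Row 6 already contains {4, 6}.
Column 6 already contains {}.
Its 2×3 block (box 6) already contains {1, 6}.
Removing those from 1–6 leaves {2, 3, 5} as the candidates for r6c6.

2,3,5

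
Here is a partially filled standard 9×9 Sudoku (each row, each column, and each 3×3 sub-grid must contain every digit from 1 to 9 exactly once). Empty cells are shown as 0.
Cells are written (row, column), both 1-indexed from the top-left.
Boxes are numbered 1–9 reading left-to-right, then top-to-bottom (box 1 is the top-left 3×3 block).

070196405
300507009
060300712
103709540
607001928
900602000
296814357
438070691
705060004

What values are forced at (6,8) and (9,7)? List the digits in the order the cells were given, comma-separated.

For (6,8):
  Consider where 7 can go in row 6.
  (6,2) is out (column 2 already has a 7).
  (6,3) is out (column 3 already has a 7).
  (6,5) is out (column 5 already has a 7).
  (6,7) is out (column 7 already has a 7).
  (6,9) is out (column 9 already has a 7).
  So the only cell in row 6 that can hold 7 is (6,8).
  So (6,8) = 7.
For (9,7):
  Consider where 2 can go in column 7.
  (2,7) is out (box 3 already has a 2).
  (6,7) is out (row 6 already has a 2).
  So the only cell in column 7 that can hold 2 is (9,7).
  So (9,7) = 2.

7,2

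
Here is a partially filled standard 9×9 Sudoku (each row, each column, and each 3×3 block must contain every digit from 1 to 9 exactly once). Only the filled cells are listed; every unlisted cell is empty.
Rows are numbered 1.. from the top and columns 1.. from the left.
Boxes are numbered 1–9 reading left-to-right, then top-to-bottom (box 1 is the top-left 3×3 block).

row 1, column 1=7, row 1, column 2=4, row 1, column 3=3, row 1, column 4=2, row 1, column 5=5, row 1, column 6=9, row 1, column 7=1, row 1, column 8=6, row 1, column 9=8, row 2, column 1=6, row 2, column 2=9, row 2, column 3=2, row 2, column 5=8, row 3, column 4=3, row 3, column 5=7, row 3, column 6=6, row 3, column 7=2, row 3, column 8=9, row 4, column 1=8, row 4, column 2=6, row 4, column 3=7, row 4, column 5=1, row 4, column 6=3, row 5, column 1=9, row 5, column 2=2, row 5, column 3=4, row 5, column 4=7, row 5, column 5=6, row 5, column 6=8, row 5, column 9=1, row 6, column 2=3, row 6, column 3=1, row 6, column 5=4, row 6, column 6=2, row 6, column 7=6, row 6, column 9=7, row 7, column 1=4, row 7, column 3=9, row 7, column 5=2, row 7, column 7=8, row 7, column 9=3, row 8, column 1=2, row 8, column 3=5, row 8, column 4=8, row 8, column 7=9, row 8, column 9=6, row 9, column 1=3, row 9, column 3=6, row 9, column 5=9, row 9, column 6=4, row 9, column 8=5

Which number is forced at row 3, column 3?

Row 3 already contains {2, 3, 6, 7, 9}.
Column 3 already contains {1, 2, 3, 4, 5, 6, 7, 9}.
Its 3×3 block (box 1) already contains {2, 3, 4, 6, 7, 9}.
The only value from 1–9 not eliminated is 8, so row 3, column 3 = 8.

8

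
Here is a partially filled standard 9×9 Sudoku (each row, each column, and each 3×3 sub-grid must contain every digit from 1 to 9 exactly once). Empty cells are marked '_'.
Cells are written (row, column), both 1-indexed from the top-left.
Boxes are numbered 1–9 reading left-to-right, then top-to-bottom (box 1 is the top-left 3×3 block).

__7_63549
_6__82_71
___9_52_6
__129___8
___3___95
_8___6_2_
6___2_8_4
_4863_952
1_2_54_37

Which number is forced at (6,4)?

Cell (6,4) itself could take any of {1, 4, 5, 7} by direct elimination.
Consider where 5 can go in column 4.
(1,4) is out (row 1 already has a 5).
(2,4) is out (box 2 already has a 5).
(7,4) is out (box 8 already has a 5).
(9,4) is out (row 9 already has a 5).
So the only cell in column 4 that can hold 5 is (6,4).
Therefore (6,4) = 5.

5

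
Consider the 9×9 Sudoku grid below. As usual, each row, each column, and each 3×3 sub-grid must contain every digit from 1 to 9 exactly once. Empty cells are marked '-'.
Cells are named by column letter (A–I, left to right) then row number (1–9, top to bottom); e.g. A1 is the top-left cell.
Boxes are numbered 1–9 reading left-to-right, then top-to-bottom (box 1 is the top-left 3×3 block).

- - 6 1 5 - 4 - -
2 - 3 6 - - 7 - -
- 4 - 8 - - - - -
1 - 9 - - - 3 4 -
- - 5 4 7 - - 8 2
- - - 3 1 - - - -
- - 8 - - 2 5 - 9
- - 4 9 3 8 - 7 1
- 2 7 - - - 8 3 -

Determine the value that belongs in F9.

Cell F9 itself could take any of {1, 4, 5, 6} by direct elimination.
Consider where 1 can go in row 9.
A9 is out (column A already has a 1).
D9 is out (column D already has a 1).
E9 is out (column E already has a 1).
I9 is out (column I already has a 1).
So the only cell in row 9 that can hold 1 is F9.
Therefore F9 = 1.

1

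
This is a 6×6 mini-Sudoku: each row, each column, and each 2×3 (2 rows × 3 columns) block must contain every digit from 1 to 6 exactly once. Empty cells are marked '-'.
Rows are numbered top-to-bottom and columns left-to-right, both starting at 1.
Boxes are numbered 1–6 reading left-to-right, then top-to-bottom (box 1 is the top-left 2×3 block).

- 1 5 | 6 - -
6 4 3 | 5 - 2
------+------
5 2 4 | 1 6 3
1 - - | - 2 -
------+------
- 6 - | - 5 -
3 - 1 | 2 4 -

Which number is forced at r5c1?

4

Cell r5c1 itself could take any of {2, 4} by direct elimination.
Consider where 4 can go in row 5.
r5c3 is out (column 3 already has a 4).
r5c4 is out (box 6 already has a 4).
r5c6 is out (box 6 already has a 4).
So the only cell in row 5 that can hold 4 is r5c1.
Therefore r5c1 = 4.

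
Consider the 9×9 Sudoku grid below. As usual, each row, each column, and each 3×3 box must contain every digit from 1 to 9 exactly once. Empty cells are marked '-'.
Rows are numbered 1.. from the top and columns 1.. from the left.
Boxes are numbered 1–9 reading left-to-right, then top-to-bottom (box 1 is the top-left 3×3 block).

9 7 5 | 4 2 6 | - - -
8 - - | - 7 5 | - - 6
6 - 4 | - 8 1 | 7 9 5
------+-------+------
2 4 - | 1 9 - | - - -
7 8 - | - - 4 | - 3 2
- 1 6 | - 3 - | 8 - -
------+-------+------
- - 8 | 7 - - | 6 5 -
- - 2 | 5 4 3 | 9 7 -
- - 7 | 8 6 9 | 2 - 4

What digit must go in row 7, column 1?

Cell row 7, column 1 itself could take any of {1, 3, 4} by direct elimination.
Consider where 4 can go in column 1.
row 6, column 1 is out (box 4 already has a 4).
row 8, column 1 is out (row 8 already has a 4).
row 9, column 1 is out (row 9 already has a 4).
So the only cell in column 1 that can hold 4 is row 7, column 1.
Therefore row 7, column 1 = 4.

4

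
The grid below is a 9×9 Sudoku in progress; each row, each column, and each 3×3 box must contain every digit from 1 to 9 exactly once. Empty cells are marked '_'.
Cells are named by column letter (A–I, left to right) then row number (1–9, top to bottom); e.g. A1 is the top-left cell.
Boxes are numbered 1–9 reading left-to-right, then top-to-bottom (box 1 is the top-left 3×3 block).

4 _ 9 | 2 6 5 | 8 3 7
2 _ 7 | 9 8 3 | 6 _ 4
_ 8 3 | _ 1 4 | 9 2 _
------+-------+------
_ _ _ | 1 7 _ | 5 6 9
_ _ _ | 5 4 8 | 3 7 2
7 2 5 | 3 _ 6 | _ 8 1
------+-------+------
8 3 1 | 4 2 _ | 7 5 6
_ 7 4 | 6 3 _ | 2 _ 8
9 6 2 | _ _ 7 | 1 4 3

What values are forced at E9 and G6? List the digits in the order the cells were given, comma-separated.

For E9:
  Row 9 already contains {1, 2, 3, 4, 6, 7, 9}.
  Column E already contains {1, 2, 3, 4, 6, 7, 8}.
  Its 3×3 block (box 8) already contains {2, 3, 4, 6, 7}.
  The only value from 1–9 not eliminated is 5, so E9 = 5.
For G6:
  Row 6 already contains {1, 2, 3, 5, 6, 7, 8}.
  Column G already contains {1, 2, 3, 5, 6, 7, 8, 9}.
  Its 3×3 block (box 6) already contains {1, 2, 3, 5, 6, 7, 8, 9}.
  The only value from 1–9 not eliminated is 4, so G6 = 4.

5,4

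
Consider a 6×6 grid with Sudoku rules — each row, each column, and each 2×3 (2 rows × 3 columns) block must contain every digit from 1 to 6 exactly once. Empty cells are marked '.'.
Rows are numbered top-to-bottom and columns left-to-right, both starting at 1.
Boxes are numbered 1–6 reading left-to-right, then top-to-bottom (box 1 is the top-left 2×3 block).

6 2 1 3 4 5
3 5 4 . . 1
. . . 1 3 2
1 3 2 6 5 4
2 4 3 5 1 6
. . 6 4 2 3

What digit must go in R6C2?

1

Row 6 already contains {2, 3, 4, 6}.
Column 2 already contains {2, 3, 4, 5}.
Its 2×3 block (box 5) already contains {2, 3, 4, 6}.
The only value from 1–6 not eliminated is 1, so R6C2 = 1.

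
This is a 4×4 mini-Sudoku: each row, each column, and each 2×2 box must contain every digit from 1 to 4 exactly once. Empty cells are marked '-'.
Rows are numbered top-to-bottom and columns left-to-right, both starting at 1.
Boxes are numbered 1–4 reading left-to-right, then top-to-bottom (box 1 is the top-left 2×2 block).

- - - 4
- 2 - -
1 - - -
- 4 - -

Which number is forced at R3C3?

4

Cell R3C3 itself could take any of {2, 3, 4} by direct elimination.
Consider where 4 can go in row 3.
R3C2 is out (column 2 already has a 4).
R3C4 is out (column 4 already has a 4).
So the only cell in row 3 that can hold 4 is R3C3.
Therefore R3C3 = 4.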